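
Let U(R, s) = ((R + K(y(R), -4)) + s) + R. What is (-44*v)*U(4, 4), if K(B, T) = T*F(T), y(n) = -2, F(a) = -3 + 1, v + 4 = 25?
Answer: -18480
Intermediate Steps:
v = 21 (v = -4 + 25 = 21)
F(a) = -2
K(B, T) = -2*T (K(B, T) = T*(-2) = -2*T)
U(R, s) = 8 + s + 2*R (U(R, s) = ((R - 2*(-4)) + s) + R = ((R + 8) + s) + R = ((8 + R) + s) + R = (8 + R + s) + R = 8 + s + 2*R)
(-44*v)*U(4, 4) = (-44*21)*(8 + 4 + 2*4) = -924*(8 + 4 + 8) = -924*20 = -18480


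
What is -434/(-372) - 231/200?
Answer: 7/600 ≈ 0.011667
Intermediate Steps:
-434/(-372) - 231/200 = -434*(-1/372) - 231*1/200 = 7/6 - 231/200 = 7/600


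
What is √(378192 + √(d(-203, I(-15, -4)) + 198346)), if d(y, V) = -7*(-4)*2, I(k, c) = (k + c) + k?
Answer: √(378192 + √198402) ≈ 615.33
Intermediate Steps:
I(k, c) = c + 2*k (I(k, c) = (c + k) + k = c + 2*k)
d(y, V) = 56 (d(y, V) = 28*2 = 56)
√(378192 + √(d(-203, I(-15, -4)) + 198346)) = √(378192 + √(56 + 198346)) = √(378192 + √198402)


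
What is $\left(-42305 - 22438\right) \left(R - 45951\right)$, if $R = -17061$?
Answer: $4079585916$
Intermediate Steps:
$\left(-42305 - 22438\right) \left(R - 45951\right) = \left(-42305 - 22438\right) \left(-17061 - 45951\right) = \left(-64743\right) \left(-63012\right) = 4079585916$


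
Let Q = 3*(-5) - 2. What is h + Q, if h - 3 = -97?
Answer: -111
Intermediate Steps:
Q = -17 (Q = -15 - 2 = -17)
h = -94 (h = 3 - 97 = -94)
h + Q = -94 - 17 = -111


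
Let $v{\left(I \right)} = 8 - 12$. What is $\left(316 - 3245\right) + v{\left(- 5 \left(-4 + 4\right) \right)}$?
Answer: $-2933$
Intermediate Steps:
$v{\left(I \right)} = -4$ ($v{\left(I \right)} = 8 - 12 = -4$)
$\left(316 - 3245\right) + v{\left(- 5 \left(-4 + 4\right) \right)} = \left(316 - 3245\right) - 4 = -2929 - 4 = -2933$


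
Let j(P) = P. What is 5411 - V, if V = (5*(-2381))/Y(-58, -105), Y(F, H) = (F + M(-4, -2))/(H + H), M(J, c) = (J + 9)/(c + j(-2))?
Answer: 3760869/79 ≈ 47606.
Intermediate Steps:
M(J, c) = (9 + J)/(-2 + c) (M(J, c) = (J + 9)/(c - 2) = (9 + J)/(-2 + c))
Y(F, H) = (-5/4 + F)/(2*H) (Y(F, H) = (F + (9 - 4)/(-2 - 2))/(H + H) = (F + 5/(-4))/((2*H)) = (F - ¼*5)*(1/(2*H)) = (F - 5/4)*(1/(2*H)) = (-5/4 + F)*(1/(2*H)) = (-5/4 + F)/(2*H))
V = -3333400/79 (V = (5*(-2381))/(((⅛)*(-5 + 4*(-58))/(-105))) = -11905*(-840/(-5 - 232)) = -11905/((⅛)*(-1/105)*(-237)) = -11905/79/280 = -11905*280/79 = -3333400/79 ≈ -42195.)
5411 - V = 5411 - 1*(-3333400/79) = 5411 + 3333400/79 = 3760869/79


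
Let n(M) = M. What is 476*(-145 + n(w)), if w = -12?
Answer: -74732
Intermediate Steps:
476*(-145 + n(w)) = 476*(-145 - 12) = 476*(-157) = -74732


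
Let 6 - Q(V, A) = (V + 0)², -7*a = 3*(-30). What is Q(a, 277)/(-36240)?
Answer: 1301/295960 ≈ 0.0043959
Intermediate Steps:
a = 90/7 (a = -3*(-30)/7 = -⅐*(-90) = 90/7 ≈ 12.857)
Q(V, A) = 6 - V² (Q(V, A) = 6 - (V + 0)² = 6 - V²)
Q(a, 277)/(-36240) = (6 - (90/7)²)/(-36240) = (6 - 1*8100/49)*(-1/36240) = (6 - 8100/49)*(-1/36240) = -7806/49*(-1/36240) = 1301/295960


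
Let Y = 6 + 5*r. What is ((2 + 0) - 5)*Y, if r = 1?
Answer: -33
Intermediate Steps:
Y = 11 (Y = 6 + 5*1 = 6 + 5 = 11)
((2 + 0) - 5)*Y = ((2 + 0) - 5)*11 = (2 - 5)*11 = -3*11 = -33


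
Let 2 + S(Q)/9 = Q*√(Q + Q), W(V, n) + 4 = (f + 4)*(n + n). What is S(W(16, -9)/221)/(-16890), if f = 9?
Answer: 3/2815 + 42*I*√91/475735 ≈ 0.0010657 + 0.00084218*I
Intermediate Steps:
W(V, n) = -4 + 26*n (W(V, n) = -4 + (9 + 4)*(n + n) = -4 + 13*(2*n) = -4 + 26*n)
S(Q) = -18 + 9*√2*Q^(3/2) (S(Q) = -18 + 9*(Q*√(Q + Q)) = -18 + 9*(Q*√(2*Q)) = -18 + 9*(Q*(√2*√Q)) = -18 + 9*(√2*Q^(3/2)) = -18 + 9*√2*Q^(3/2))
S(W(16, -9)/221)/(-16890) = (-18 + 9*√2*((-4 + 26*(-9))/221)^(3/2))/(-16890) = (-18 + 9*√2*((-4 - 234)*(1/221))^(3/2))*(-1/16890) = (-18 + 9*√2*(-238*1/221)^(3/2))*(-1/16890) = (-18 + 9*√2*(-14/13)^(3/2))*(-1/16890) = (-18 + 9*√2*(-14*I*√182/169))*(-1/16890) = (-18 - 252*I*√91/169)*(-1/16890) = 3/2815 + 42*I*√91/475735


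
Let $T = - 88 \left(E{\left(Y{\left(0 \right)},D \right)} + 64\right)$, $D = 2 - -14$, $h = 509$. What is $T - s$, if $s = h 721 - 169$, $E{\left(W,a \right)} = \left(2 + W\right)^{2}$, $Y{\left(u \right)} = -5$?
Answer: $-373244$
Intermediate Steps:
$D = 16$ ($D = 2 + 14 = 16$)
$T = -6424$ ($T = - 88 \left(\left(2 - 5\right)^{2} + 64\right) = - 88 \left(\left(-3\right)^{2} + 64\right) = - 88 \left(9 + 64\right) = \left(-88\right) 73 = -6424$)
$s = 366820$ ($s = 509 \cdot 721 - 169 = 366989 - 169 = 366820$)
$T - s = -6424 - 366820 = -373244$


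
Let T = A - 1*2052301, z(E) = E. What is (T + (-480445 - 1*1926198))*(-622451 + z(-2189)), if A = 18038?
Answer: 2773967523840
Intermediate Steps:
T = -2034263 (T = 18038 - 1*2052301 = 18038 - 2052301 = -2034263)
(T + (-480445 - 1*1926198))*(-622451 + z(-2189)) = (-2034263 + (-480445 - 1*1926198))*(-622451 - 2189) = (-2034263 + (-480445 - 1926198))*(-624640) = (-2034263 - 2406643)*(-624640) = -4440906*(-624640) = 2773967523840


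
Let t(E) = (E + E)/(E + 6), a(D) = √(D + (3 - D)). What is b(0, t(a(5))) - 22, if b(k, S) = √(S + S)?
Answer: -22 + 2*3^(¼)/√(6 + √3) ≈ -21.053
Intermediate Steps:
a(D) = √3
t(E) = 2*E/(6 + E) (t(E) = (2*E)/(6 + E) = 2*E/(6 + E))
b(k, S) = √2*√S (b(k, S) = √(2*S) = √2*√S)
b(0, t(a(5))) - 22 = √2*√(2*√3/(6 + √3)) - 22 = √2*(√2*3^(¼)/√(6 + √3)) - 22 = 2*3^(¼)/√(6 + √3) - 22 = -22 + 2*3^(¼)/√(6 + √3)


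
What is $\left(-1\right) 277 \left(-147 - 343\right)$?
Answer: $135730$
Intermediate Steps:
$\left(-1\right) 277 \left(-147 - 343\right) = \left(-277\right) \left(-490\right) = 135730$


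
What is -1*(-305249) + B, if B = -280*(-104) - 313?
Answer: 334056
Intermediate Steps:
B = 28807 (B = 29120 - 313 = 28807)
-1*(-305249) + B = -1*(-305249) + 28807 = 305249 + 28807 = 334056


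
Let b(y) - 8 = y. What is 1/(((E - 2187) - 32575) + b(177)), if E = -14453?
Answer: -1/49030 ≈ -2.0396e-5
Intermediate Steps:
b(y) = 8 + y
1/(((E - 2187) - 32575) + b(177)) = 1/(((-14453 - 2187) - 32575) + (8 + 177)) = 1/((-16640 - 32575) + 185) = 1/(-49215 + 185) = 1/(-49030) = -1/49030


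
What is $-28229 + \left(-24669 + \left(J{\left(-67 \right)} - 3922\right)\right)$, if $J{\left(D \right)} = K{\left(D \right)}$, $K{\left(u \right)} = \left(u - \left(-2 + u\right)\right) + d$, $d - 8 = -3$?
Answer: $-56813$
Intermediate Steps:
$d = 5$ ($d = 8 - 3 = 5$)
$K{\left(u \right)} = 7$ ($K{\left(u \right)} = \left(u - \left(-2 + u\right)\right) + 5 = 2 + 5 = 7$)
$J{\left(D \right)} = 7$
$-28229 + \left(-24669 + \left(J{\left(-67 \right)} - 3922\right)\right) = -28229 + \left(-24669 + \left(7 - 3922\right)\right) = -28229 - 28584 = -56813$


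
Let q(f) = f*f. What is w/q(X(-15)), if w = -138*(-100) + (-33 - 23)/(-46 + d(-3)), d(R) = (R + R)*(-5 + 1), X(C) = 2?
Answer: 37957/11 ≈ 3450.6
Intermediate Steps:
d(R) = -8*R (d(R) = (2*R)*(-4) = -8*R)
q(f) = f²
w = 151828/11 (w = -138*(-100) + (-33 - 23)/(-46 - 8*(-3)) = 13800 - 56/(-46 + 24) = 13800 - 56/(-22) = 13800 - 56*(-1/22) = 13800 + 28/11 = 151828/11 ≈ 13803.)
w/q(X(-15)) = 151828/(11*(2²)) = (151828/11)/4 = (151828/11)*(¼) = 37957/11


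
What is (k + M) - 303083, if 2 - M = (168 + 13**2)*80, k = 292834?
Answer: -37207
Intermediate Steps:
M = -26958 (M = 2 - (168 + 13**2)*80 = 2 - (168 + 169)*80 = 2 - 337*80 = 2 - 1*26960 = 2 - 26960 = -26958)
(k + M) - 303083 = (292834 - 26958) - 303083 = 265876 - 303083 = -37207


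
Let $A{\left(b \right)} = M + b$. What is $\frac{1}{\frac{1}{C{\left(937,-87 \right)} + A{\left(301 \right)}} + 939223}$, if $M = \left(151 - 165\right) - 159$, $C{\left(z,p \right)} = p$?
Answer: $\frac{41}{38508144} \approx 1.0647 \cdot 10^{-6}$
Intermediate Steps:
$M = -173$ ($M = -14 - 159 = -173$)
$A{\left(b \right)} = -173 + b$
$\frac{1}{\frac{1}{C{\left(937,-87 \right)} + A{\left(301 \right)}} + 939223} = \frac{1}{\frac{1}{-87 + \left(-173 + 301\right)} + 939223} = \frac{1}{\frac{1}{-87 + 128} + 939223} = \frac{1}{\frac{1}{41} + 939223} = \frac{1}{\frac{38508144}{41}} = \frac{41}{38508144}$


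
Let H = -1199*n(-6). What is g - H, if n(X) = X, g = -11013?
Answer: -18207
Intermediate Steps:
H = 7194 (H = -1199*(-6) = 7194)
g - H = -11013 - 1*7194 = -11013 - 7194 = -18207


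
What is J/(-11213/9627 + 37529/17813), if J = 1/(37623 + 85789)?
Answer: 171485751/19937765681768 ≈ 8.6011e-6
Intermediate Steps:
J = 1/123412 ≈ 8.1029e-6
J/(-11213/9627 + 37529/17813) = 1/(123412*(-11213/9627 + 37529/17813)) = 1/(123412*(161554514/171485751)) = (1/123412)*(171485751/161554514) = 171485751/19937765681768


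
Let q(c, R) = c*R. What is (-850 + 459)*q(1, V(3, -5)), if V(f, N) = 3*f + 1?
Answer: -3910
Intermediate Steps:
V(f, N) = 1 + 3*f
q(c, R) = R*c
(-850 + 459)*q(1, V(3, -5)) = (-850 + 459)*((1 + 3*3)*1) = -391*(1 + 9) = -3910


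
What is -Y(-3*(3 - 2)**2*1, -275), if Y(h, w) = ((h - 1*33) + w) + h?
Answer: 314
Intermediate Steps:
Y(h, w) = -33 + w + 2*h (Y(h, w) = ((h - 33) + w) + h = ((-33 + h) + w) + h = (-33 + h + w) + h = -33 + w + 2*h)
-Y(-3*(3 - 2)**2*1, -275) = -(-33 - 275 + 2*(-3*(3 - 2)**2*1)) = -(-33 - 275 + 2*(-3*1**2*1)) = -(-33 - 275 + 2*(-3*1*1)) = -(-33 - 275 + 2*(-3*1)) = -(-33 - 275 + 2*(-3)) = -(-33 - 275 - 6) = -1*(-314) = 314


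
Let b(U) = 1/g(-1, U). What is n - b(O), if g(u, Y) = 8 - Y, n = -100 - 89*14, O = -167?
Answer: -235551/175 ≈ -1346.0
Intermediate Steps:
n = -1346 (n = -100 - 1246 = -1346)
b(U) = 1/(8 - U)
n - b(O) = -1346 - (-1)/(-8 - 167) = -1346 - (-1)/(-175) = -1346 - (-1)*(-1)/175 = -1346 - 1*1/175 = -1346 - 1/175 = -235551/175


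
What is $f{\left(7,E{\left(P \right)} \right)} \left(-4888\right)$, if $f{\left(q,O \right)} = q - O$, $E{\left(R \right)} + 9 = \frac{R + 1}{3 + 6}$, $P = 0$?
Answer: $- \frac{698984}{9} \approx -77665.0$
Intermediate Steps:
$E{\left(R \right)} = - \frac{80}{9} + \frac{R}{9}$ ($E{\left(R \right)} = -9 + \frac{R + 1}{3 + 6} = -9 + \frac{1 + R}{9} = -9 + \left(1 + R\right) \frac{1}{9} = -9 + \left(\frac{1}{9} + \frac{R}{9}\right) = - \frac{80}{9} + \frac{R}{9}$)
$f{\left(7,E{\left(P \right)} \right)} \left(-4888\right) = \left(7 - \left(- \frac{80}{9} + \frac{1}{9} \cdot 0\right)\right) \left(-4888\right) = \left(7 - \left(- \frac{80}{9} + 0\right)\right) \left(-4888\right) = \left(7 - - \frac{80}{9}\right) \left(-4888\right) = \left(7 + \frac{80}{9}\right) \left(-4888\right) = \frac{143}{9} \left(-4888\right) = - \frac{698984}{9}$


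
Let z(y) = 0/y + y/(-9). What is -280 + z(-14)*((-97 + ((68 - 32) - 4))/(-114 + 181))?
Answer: -169750/603 ≈ -281.51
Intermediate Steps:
z(y) = -y/9 (z(y) = 0 + y*(-⅑) = 0 - y/9 = -y/9)
-280 + z(-14)*((-97 + ((68 - 32) - 4))/(-114 + 181)) = -280 + (-⅑*(-14))*((-97 + ((68 - 32) - 4))/(-114 + 181)) = -280 + 14*((-97 + (36 - 4))/67)/9 = -280 + 14*((-97 + 32)*(1/67))/9 = -280 + 14*(-65*1/67)/9 = -280 + (14/9)*(-65/67) = -280 - 910/603 = -169750/603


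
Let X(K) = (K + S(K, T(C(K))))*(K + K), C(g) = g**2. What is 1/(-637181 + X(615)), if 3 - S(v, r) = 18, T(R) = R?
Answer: 1/100819 ≈ 9.9188e-6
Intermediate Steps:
S(v, r) = -15 (S(v, r) = 3 - 1*18 = 3 - 18 = -15)
X(K) = 2*K*(-15 + K) (X(K) = (K - 15)*(K + K) = (-15 + K)*(2*K) = 2*K*(-15 + K))
1/(-637181 + X(615)) = 1/(-637181 + 2*615*(-15 + 615)) = 1/(-637181 + 2*615*600) = 1/(-637181 + 738000) = 1/100819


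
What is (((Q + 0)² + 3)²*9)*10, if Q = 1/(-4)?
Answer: 108045/128 ≈ 844.10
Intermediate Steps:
Q = -¼ ≈ -0.25000
(((Q + 0)² + 3)²*9)*10 = (((-¼ + 0)² + 3)²*9)*10 = (((-¼)² + 3)²*9)*10 = ((1/16 + 3)²*9)*10 = ((49/16)²*9)*10 = ((2401/256)*9)*10 = (21609/256)*10 = 108045/128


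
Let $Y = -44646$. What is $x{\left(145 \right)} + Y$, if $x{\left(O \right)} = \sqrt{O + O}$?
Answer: $-44646 + \sqrt{290} \approx -44629.0$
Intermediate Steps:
$x{\left(O \right)} = \sqrt{2} \sqrt{O}$ ($x{\left(O \right)} = \sqrt{2 O} = \sqrt{2} \sqrt{O}$)
$x{\left(145 \right)} + Y = \sqrt{2} \sqrt{145} - 44646 = \sqrt{290} - 44646 = -44646 + \sqrt{290}$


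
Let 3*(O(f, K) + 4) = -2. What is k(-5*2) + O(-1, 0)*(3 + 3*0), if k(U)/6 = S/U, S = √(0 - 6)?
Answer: -14 - 3*I*√6/5 ≈ -14.0 - 1.4697*I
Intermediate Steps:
O(f, K) = -14/3 (O(f, K) = -4 + (⅓)*(-2) = -4 - ⅔ = -14/3)
S = I*√6 (S = √(-6) = I*√6 ≈ 2.4495*I)
k(U) = 6*I*√6/U (k(U) = 6*((I*√6)/U) = 6*(I*√6/U) = 6*I*√6/U)
k(-5*2) + O(-1, 0)*(3 + 3*0) = 6*I*√6/((-5*2)) - 14*(3 + 3*0)/3 = 6*I*√6/(-10) - 14*(3 + 0)/3 = 6*I*√6*(-⅒) - 14/3*3 = -3*I*√6/5 - 14 = -14 - 3*I*√6/5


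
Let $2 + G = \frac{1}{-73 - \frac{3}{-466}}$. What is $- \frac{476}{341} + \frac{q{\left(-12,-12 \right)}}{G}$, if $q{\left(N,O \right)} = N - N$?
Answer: $- \frac{476}{341} \approx -1.3959$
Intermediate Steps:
$q{\left(N,O \right)} = 0$
$G = - \frac{68496}{34015}$ ($G = -2 + \frac{1}{-73 - \frac{3}{-466}} = -2 + \frac{1}{-73 - - \frac{3}{466}} = -2 + \frac{1}{-73 + \frac{3}{466}} = -2 + \frac{1}{- \frac{34015}{466}} = -2 - \frac{466}{34015} = - \frac{68496}{34015} \approx -2.0137$)
$- \frac{476}{341} + \frac{q{\left(-12,-12 \right)}}{G} = - \frac{476}{341} + \frac{0}{- \frac{68496}{34015}} = \left(-476\right) \frac{1}{341} + 0 \left(- \frac{34015}{68496}\right) = - \frac{476}{341} + 0 = - \frac{476}{341}$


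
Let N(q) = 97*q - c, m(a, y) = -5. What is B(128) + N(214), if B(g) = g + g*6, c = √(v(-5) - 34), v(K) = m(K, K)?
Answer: 21654 - I*√39 ≈ 21654.0 - 6.245*I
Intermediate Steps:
v(K) = -5
c = I*√39 (c = √(-5 - 34) = √(-39) = I*√39 ≈ 6.245*I)
N(q) = 97*q - I*√39
B(g) = 7*g (B(g) = g + 6*g = 7*g)
B(128) + N(214) = 7*128 + (97*214 - I*√39) = 896 + (20758 - I*√39) = 21654 - I*√39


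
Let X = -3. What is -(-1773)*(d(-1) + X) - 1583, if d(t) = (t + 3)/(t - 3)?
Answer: -15577/2 ≈ -7788.5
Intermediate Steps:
d(t) = (3 + t)/(-3 + t)
-(-1773)*(d(-1) + X) - 1583 = -(-1773)*((3 - 1)/(-3 - 1) - 3) - 1583 = -(-1773)*(2/(-4) - 3) - 1583 = -(-1773)*(-¼*2 - 3) - 1583 = -(-1773)*(-½ - 3) - 1583 = -(-1773)*(-7)/2 - 1583 = -591*21/2 - 1583 = -12411/2 - 1583 = -15577/2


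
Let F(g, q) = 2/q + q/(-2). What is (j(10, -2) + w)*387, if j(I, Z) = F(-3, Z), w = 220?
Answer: 85140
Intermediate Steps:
F(g, q) = 2/q - q/2 (F(g, q) = 2/q + q*(-½) = 2/q - q/2)
j(I, Z) = 2/Z - Z/2
(j(10, -2) + w)*387 = ((2/(-2) - ½*(-2)) + 220)*387 = ((2*(-½) + 1) + 220)*387 = ((-1 + 1) + 220)*387 = (0 + 220)*387 = 220*387 = 85140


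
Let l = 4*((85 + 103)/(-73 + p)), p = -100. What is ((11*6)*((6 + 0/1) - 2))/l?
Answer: -5709/94 ≈ -60.734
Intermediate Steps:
l = -752/173 (l = 4*((85 + 103)/(-73 - 100)) = 4*(188/(-173)) = 4*(188*(-1/173)) = 4*(-188/173) = -752/173 ≈ -4.3468)
((11*6)*((6 + 0/1) - 2))/l = ((11*6)*((6 + 0/1) - 2))/(-752/173) = (66*((6 + 0*1) - 2))*(-173/752) = (66*((6 + 0) - 2))*(-173/752) = (66*(6 - 2))*(-173/752) = (66*4)*(-173/752) = 264*(-173/752) = -5709/94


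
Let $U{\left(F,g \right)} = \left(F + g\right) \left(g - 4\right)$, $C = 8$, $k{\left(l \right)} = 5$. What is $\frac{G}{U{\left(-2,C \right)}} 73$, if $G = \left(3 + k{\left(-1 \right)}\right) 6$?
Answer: $146$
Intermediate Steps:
$U{\left(F,g \right)} = \left(-4 + g\right) \left(F + g\right)$ ($U{\left(F,g \right)} = \left(F + g\right) \left(-4 + g\right) = \left(-4 + g\right) \left(F + g\right)$)
$G = 48$ ($G = \left(3 + 5\right) 6 = 8 \cdot 6 = 48$)
$\frac{G}{U{\left(-2,C \right)}} 73 = \frac{48}{8^{2} - -8 - 32 - 16} \cdot 73 = \frac{48}{64 + 8 - 32 - 16} \cdot 73 = \frac{48}{24} \cdot 73 = 48 \cdot \frac{1}{24} \cdot 73 = 2 \cdot 73 = 146$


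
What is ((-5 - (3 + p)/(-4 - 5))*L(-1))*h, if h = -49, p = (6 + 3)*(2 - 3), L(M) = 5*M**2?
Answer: 4165/3 ≈ 1388.3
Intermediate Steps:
p = -9 (p = 9*(-1) = -9)
((-5 - (3 + p)/(-4 - 5))*L(-1))*h = ((-5 - (3 - 9)/(-4 - 5))*(5*(-1)**2))*(-49) = ((-5 - (-6)/(-9))*(5*1))*(-49) = ((-5 - (-6)*(-1)/9)*5)*(-49) = ((-5 - 1*2/3)*5)*(-49) = ((-5 - 2/3)*5)*(-49) = -17/3*5*(-49) = -85/3*(-49) = 4165/3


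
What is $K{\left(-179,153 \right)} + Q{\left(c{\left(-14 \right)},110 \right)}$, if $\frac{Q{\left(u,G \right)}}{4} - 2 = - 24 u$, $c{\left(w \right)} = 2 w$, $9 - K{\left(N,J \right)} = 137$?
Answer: $2568$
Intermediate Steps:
$K{\left(N,J \right)} = -128$ ($K{\left(N,J \right)} = 9 - 137 = -128$)
$Q{\left(u,G \right)} = 8 - 96 u$ ($Q{\left(u,G \right)} = 8 + 4 \left(- 24 u\right) = 8 - 96 u$)
$K{\left(-179,153 \right)} + Q{\left(c{\left(-14 \right)},110 \right)} = -128 - \left(-8 + 96 \cdot 2 \left(-14\right)\right) = -128 + \left(8 - -2688\right) = -128 + \left(8 + 2688\right) = -128 + 2696 = 2568$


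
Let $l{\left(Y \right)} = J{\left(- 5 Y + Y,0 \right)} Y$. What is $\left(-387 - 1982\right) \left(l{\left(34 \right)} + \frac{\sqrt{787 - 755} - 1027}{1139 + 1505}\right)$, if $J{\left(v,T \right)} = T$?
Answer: $\frac{2432963}{2644} - \frac{2369 \sqrt{2}}{661} \approx 915.11$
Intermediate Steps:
$l{\left(Y \right)} = 0$ ($l{\left(Y \right)} = 0 Y = 0$)
$\left(-387 - 1982\right) \left(l{\left(34 \right)} + \frac{\sqrt{787 - 755} - 1027}{1139 + 1505}\right) = \left(-387 - 1982\right) \left(0 + \frac{\sqrt{787 - 755} - 1027}{1139 + 1505}\right) = \left(-387 - 1982\right) \left(0 + \frac{\sqrt{32} - 1027}{2644}\right) = \left(-387 - 1982\right) \left(0 + \left(4 \sqrt{2} - 1027\right) \frac{1}{2644}\right) = - 2369 \left(0 + \left(-1027 + 4 \sqrt{2}\right) \frac{1}{2644}\right) = - 2369 \left(0 - \left(\frac{1027}{2644} - \frac{\sqrt{2}}{661}\right)\right) = - 2369 \left(- \frac{1027}{2644} + \frac{\sqrt{2}}{661}\right) = \frac{2432963}{2644} - \frac{2369 \sqrt{2}}{661}$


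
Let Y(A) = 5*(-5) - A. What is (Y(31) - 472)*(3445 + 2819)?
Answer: -3307392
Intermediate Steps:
Y(A) = -25 - A
(Y(31) - 472)*(3445 + 2819) = ((-25 - 1*31) - 472)*(3445 + 2819) = ((-25 - 31) - 472)*6264 = (-56 - 472)*6264 = -528*6264 = -3307392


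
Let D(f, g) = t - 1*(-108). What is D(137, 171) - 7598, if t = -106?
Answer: -7596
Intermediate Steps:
D(f, g) = 2 (D(f, g) = -106 - 1*(-108) = -106 + 108 = 2)
D(137, 171) - 7598 = 2 - 7598 = -7596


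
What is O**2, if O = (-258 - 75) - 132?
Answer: 216225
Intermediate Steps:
O = -465 (O = -333 - 132 = -465)
O**2 = (-465)**2 = 216225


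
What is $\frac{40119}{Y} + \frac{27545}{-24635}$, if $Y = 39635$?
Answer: $- \frac{20682902}{195281645} \approx -0.10591$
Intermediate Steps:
$\frac{40119}{Y} + \frac{27545}{-24635} = \frac{40119}{39635} + \frac{27545}{-24635} = 40119 \cdot \frac{1}{39635} + 27545 \left(- \frac{1}{24635}\right) = \frac{40119}{39635} - \frac{5509}{4927} = - \frac{20682902}{195281645}$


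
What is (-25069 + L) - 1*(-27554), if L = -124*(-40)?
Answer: 7445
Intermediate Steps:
L = 4960
(-25069 + L) - 1*(-27554) = (-25069 + 4960) - 1*(-27554) = -20109 + 27554 = 7445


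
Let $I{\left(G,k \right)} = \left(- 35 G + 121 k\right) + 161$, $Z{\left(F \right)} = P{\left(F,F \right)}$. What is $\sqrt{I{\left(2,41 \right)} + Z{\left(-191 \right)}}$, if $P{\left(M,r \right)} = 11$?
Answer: $\sqrt{5063} \approx 71.155$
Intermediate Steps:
$Z{\left(F \right)} = 11$
$I{\left(G,k \right)} = 161 - 35 G + 121 k$
$\sqrt{I{\left(2,41 \right)} + Z{\left(-191 \right)}} = \sqrt{\left(161 - 70 + 121 \cdot 41\right) + 11} = \sqrt{\left(161 - 70 + 4961\right) + 11} = \sqrt{5052 + 11} = \sqrt{5063}$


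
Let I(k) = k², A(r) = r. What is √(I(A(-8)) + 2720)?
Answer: 4*√174 ≈ 52.764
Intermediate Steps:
√(I(A(-8)) + 2720) = √((-8)² + 2720) = √(64 + 2720) = √2784 = 4*√174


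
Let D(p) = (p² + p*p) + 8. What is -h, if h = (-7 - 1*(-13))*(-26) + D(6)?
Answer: 76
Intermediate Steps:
D(p) = 8 + 2*p² (D(p) = (p² + p²) + 8 = 2*p² + 8 = 8 + 2*p²)
h = -76 (h = (-7 - 1*(-13))*(-26) + (8 + 2*6²) = (-7 + 13)*(-26) + (8 + 2*36) = 6*(-26) + (8 + 72) = -156 + 80 = -76)
-h = -1*(-76) = 76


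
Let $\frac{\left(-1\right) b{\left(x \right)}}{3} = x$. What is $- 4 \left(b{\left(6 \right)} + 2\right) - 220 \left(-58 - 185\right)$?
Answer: $53524$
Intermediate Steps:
$b{\left(x \right)} = - 3 x$
$- 4 \left(b{\left(6 \right)} + 2\right) - 220 \left(-58 - 185\right) = - 4 \left(\left(-3\right) 6 + 2\right) - 220 \left(-58 - 185\right) = - 4 \left(-18 + 2\right) - -53460 = \left(-4\right) \left(-16\right) + 53460 = 64 + 53460 = 53524$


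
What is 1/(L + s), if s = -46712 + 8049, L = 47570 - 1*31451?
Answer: -1/22544 ≈ -4.4358e-5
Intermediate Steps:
L = 16119 (L = 47570 - 31451 = 16119)
s = -38663
1/(L + s) = 1/(16119 - 38663) = 1/(-22544) = -1/22544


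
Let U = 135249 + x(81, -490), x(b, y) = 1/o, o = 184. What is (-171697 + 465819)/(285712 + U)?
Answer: 54118448/77456825 ≈ 0.69869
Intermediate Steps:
x(b, y) = 1/184
U = 24885817/184 (U = 135249 + 1/184 = 24885817/184 ≈ 1.3525e+5)
(-171697 + 465819)/(285712 + U) = (-171697 + 465819)/(285712 + 24885817/184) = 294122/(77456825/184) = 294122*(184/77456825) = 54118448/77456825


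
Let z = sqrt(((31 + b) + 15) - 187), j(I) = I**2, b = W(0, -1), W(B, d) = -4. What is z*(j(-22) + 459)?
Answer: 943*I*sqrt(145) ≈ 11355.0*I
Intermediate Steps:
b = -4
z = I*sqrt(145) (z = sqrt(((31 - 4) + 15) - 187) = sqrt((27 + 15) - 187) = sqrt(42 - 187) = sqrt(-145) = I*sqrt(145) ≈ 12.042*I)
z*(j(-22) + 459) = (I*sqrt(145))*((-22)**2 + 459) = (I*sqrt(145))*(484 + 459) = (I*sqrt(145))*943 = 943*I*sqrt(145)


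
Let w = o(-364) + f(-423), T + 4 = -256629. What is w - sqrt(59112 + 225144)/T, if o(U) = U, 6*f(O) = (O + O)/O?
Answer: -1091/3 + 12*sqrt(1974)/256633 ≈ -363.66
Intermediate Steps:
T = -256633 (T = -4 - 256629 = -256633)
f(O) = 1/3 (f(O) = ((O + O)/O)/6 = ((2*O)/O)/6 = (1/6)*2 = 1/3)
w = -1091/3 (w = -364 + 1/3 = -1091/3 ≈ -363.67)
w - sqrt(59112 + 225144)/T = -1091/3 - sqrt(59112 + 225144)/(-256633) = -1091/3 - sqrt(284256)*(-1)/256633 = -1091/3 - 12*sqrt(1974)*(-1)/256633 = -1091/3 - (-12)*sqrt(1974)/256633 = -1091/3 + 12*sqrt(1974)/256633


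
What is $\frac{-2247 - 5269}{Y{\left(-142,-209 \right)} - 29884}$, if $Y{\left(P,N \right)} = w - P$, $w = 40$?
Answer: $\frac{3758}{14851} \approx 0.25305$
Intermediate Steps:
$Y{\left(P,N \right)} = 40 - P$
$\frac{-2247 - 5269}{Y{\left(-142,-209 \right)} - 29884} = \frac{-2247 - 5269}{\left(40 - -142\right) - 29884} = - \frac{7516}{\left(40 + 142\right) - 29884} = - \frac{7516}{182 - 29884} = - \frac{7516}{-29702} = \left(-7516\right) \left(- \frac{1}{29702}\right) = \frac{3758}{14851}$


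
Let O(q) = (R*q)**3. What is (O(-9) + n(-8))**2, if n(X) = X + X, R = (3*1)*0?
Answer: 256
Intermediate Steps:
R = 0 (R = 3*0 = 0)
n(X) = 2*X
O(q) = 0 (O(q) = (0*q)**3 = 0**3 = 0)
(O(-9) + n(-8))**2 = (0 + 2*(-8))**2 = (0 - 16)**2 = (-16)**2 = 256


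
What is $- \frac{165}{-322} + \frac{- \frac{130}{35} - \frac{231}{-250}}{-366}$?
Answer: $\frac{1094437}{2104500} \approx 0.52005$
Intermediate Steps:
$- \frac{165}{-322} + \frac{- \frac{130}{35} - \frac{231}{-250}}{-366} = \left(-165\right) \left(- \frac{1}{322}\right) + \left(\left(-130\right) \frac{1}{35} - - \frac{231}{250}\right) \left(- \frac{1}{366}\right) = \frac{165}{322} + \left(- \frac{26}{7} + \frac{231}{250}\right) \left(- \frac{1}{366}\right) = \frac{165}{322} - - \frac{4883}{640500} = \frac{165}{322} + \frac{4883}{640500} = \frac{1094437}{2104500}$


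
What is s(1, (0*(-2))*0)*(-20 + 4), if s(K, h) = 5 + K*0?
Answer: -80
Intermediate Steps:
s(K, h) = 5 (s(K, h) = 5 + 0 = 5)
s(1, (0*(-2))*0)*(-20 + 4) = 5*(-20 + 4) = 5*(-16) = -80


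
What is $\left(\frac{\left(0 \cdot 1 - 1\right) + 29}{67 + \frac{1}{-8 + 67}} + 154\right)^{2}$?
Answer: $\frac{93198320656}{3908529} \approx 23845.0$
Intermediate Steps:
$\left(\frac{\left(0 \cdot 1 - 1\right) + 29}{67 + \frac{1}{-8 + 67}} + 154\right)^{2} = \left(\frac{\left(0 - 1\right) + 29}{67 + \frac{1}{59}} + 154\right)^{2} = \left(\frac{-1 + 29}{67 + \frac{1}{59}} + 154\right)^{2} = \left(\frac{28}{\frac{3954}{59}} + 154\right)^{2} = \left(28 \cdot \frac{59}{3954} + 154\right)^{2} = \left(\frac{826}{1977} + 154\right)^{2} = \left(\frac{305284}{1977}\right)^{2} = \frac{93198320656}{3908529}$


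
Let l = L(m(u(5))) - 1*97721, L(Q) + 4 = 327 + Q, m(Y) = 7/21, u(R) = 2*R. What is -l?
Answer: 292193/3 ≈ 97398.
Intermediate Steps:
m(Y) = 1/3 (m(Y) = 7*(1/21) = 1/3)
L(Q) = 323 + Q (L(Q) = -4 + (327 + Q) = 323 + Q)
l = -292193/3 (l = (323 + 1/3) - 1*97721 = 970/3 - 97721 = -292193/3 ≈ -97398.)
-l = -1*(-292193/3) = 292193/3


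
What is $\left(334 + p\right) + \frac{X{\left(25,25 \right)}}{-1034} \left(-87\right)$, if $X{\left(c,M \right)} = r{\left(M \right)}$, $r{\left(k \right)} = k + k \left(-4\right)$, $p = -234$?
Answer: $\frac{96875}{1034} \approx 93.69$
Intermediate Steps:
$r{\left(k \right)} = - 3 k$ ($r{\left(k \right)} = k - 4 k = - 3 k$)
$X{\left(c,M \right)} = - 3 M$
$\left(334 + p\right) + \frac{X{\left(25,25 \right)}}{-1034} \left(-87\right) = \left(334 - 234\right) + \frac{\left(-3\right) 25}{-1034} \left(-87\right) = 100 + \left(-75\right) \left(- \frac{1}{1034}\right) \left(-87\right) = 100 + \frac{75}{1034} \left(-87\right) = 100 - \frac{6525}{1034} = \frac{96875}{1034}$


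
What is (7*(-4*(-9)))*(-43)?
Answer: -10836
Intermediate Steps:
(7*(-4*(-9)))*(-43) = (7*36)*(-43) = 252*(-43) = -10836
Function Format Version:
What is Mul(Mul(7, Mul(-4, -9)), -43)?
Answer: -10836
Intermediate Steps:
Mul(Mul(7, Mul(-4, -9)), -43) = Mul(Mul(7, 36), -43) = Mul(252, -43) = -10836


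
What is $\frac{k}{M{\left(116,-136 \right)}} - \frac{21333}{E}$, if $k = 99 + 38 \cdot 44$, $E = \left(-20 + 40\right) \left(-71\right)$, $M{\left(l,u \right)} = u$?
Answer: $\frac{96617}{48280} \approx 2.0012$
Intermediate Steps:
$E = -1420$ ($E = 20 \left(-71\right) = -1420$)
$k = 1771$ ($k = 99 + 1672 = 1771$)
$\frac{k}{M{\left(116,-136 \right)}} - \frac{21333}{E} = \frac{1771}{-136} - \frac{21333}{-1420} = 1771 \left(- \frac{1}{136}\right) - - \frac{21333}{1420} = - \frac{1771}{136} + \frac{21333}{1420} = \frac{96617}{48280}$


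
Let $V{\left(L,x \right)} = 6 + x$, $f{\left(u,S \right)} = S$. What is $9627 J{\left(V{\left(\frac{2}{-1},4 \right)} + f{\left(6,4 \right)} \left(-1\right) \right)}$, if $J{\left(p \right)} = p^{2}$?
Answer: $346572$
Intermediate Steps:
$9627 J{\left(V{\left(\frac{2}{-1},4 \right)} + f{\left(6,4 \right)} \left(-1\right) \right)} = 9627 \left(\left(6 + 4\right) + 4 \left(-1\right)\right)^{2} = 9627 \left(10 - 4\right)^{2} = 9627 \cdot 6^{2} = 9627 \cdot 36 = 346572$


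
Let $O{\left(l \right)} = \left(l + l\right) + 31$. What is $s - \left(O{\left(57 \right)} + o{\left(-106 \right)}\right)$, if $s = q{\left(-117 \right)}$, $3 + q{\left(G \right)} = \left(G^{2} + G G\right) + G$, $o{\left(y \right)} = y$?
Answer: $27219$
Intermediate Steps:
$O{\left(l \right)} = 31 + 2 l$ ($O{\left(l \right)} = 2 l + 31 = 31 + 2 l$)
$q{\left(G \right)} = -3 + G + 2 G^{2}$ ($q{\left(G \right)} = -3 + \left(\left(G^{2} + G G\right) + G\right) = -3 + \left(\left(G^{2} + G^{2}\right) + G\right) = -3 + \left(2 G^{2} + G\right) = -3 + \left(G + 2 G^{2}\right) = -3 + G + 2 G^{2}$)
$s = 27258$ ($s = -3 - 117 + 2 \left(-117\right)^{2} = -3 - 117 + 2 \cdot 13689 = -3 - 117 + 27378 = 27258$)
$s - \left(O{\left(57 \right)} + o{\left(-106 \right)}\right) = 27258 - \left(\left(31 + 2 \cdot 57\right) - 106\right) = 27258 - \left(\left(31 + 114\right) - 106\right) = 27258 - \left(145 - 106\right) = 27258 - 39 = 27219$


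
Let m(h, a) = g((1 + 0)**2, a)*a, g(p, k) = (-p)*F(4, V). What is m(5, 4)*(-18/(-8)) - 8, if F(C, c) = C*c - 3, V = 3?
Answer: -89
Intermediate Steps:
F(C, c) = -3 + C*c
g(p, k) = -9*p (g(p, k) = (-p)*(-3 + 4*3) = (-p)*(-3 + 12) = -p*9 = -9*p)
m(h, a) = -9*a (m(h, a) = (-9*(1 + 0)**2)*a = (-9*1**2)*a = (-9*1)*a = -9*a)
m(5, 4)*(-18/(-8)) - 8 = (-9*4)*(-18/(-8)) - 8 = -(-648)*(-1)/8 - 8 = -36*9/4 - 8 = -81 - 8 = -89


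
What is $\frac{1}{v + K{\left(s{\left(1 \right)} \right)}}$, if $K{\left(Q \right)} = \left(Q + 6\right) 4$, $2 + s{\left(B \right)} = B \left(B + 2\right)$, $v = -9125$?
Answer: $- \frac{1}{9097} \approx -0.00010993$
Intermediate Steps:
$s{\left(B \right)} = -2 + B \left(2 + B\right)$ ($s{\left(B \right)} = -2 + B \left(B + 2\right) = -2 + B \left(2 + B\right)$)
$K{\left(Q \right)} = 24 + 4 Q$ ($K{\left(Q \right)} = \left(6 + Q\right) 4 = 24 + 4 Q$)
$\frac{1}{v + K{\left(s{\left(1 \right)} \right)}} = \frac{1}{-9125 + \left(24 + 4 \left(-2 + 1^{2} + 2 \cdot 1\right)\right)} = \frac{1}{-9125 + \left(24 + 4 \left(-2 + 1 + 2\right)\right)} = \frac{1}{-9125 + \left(24 + 4 \cdot 1\right)} = \frac{1}{-9125 + \left(24 + 4\right)} = \frac{1}{-9125 + 28} = \frac{1}{-9097} = - \frac{1}{9097}$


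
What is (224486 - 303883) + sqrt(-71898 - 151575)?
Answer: -79397 + I*sqrt(223473) ≈ -79397.0 + 472.73*I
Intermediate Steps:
(224486 - 303883) + sqrt(-71898 - 151575) = -79397 + sqrt(-223473) = -79397 + I*sqrt(223473)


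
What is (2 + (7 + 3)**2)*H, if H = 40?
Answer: 4080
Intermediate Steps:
(2 + (7 + 3)**2)*H = (2 + (7 + 3)**2)*40 = (2 + 10**2)*40 = (2 + 100)*40 = 102*40 = 4080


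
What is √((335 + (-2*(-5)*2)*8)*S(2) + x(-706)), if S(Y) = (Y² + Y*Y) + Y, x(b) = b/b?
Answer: √4951 ≈ 70.363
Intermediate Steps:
x(b) = 1
S(Y) = Y + 2*Y² (S(Y) = (Y² + Y²) + Y = 2*Y² + Y = Y + 2*Y²)
√((335 + (-2*(-5)*2)*8)*S(2) + x(-706)) = √((335 + (-2*(-5)*2)*8)*(2*(1 + 2*2)) + 1) = √((335 + (10*2)*8)*(2*(1 + 4)) + 1) = √((335 + 20*8)*(2*5) + 1) = √((335 + 160)*10 + 1) = √(495*10 + 1) = √(4950 + 1) = √4951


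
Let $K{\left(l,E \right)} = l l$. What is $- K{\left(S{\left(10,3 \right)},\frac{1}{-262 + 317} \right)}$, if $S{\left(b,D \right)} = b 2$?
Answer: $-400$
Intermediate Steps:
$S{\left(b,D \right)} = 2 b$
$K{\left(l,E \right)} = l^{2}$
$- K{\left(S{\left(10,3 \right)},\frac{1}{-262 + 317} \right)} = - \left(2 \cdot 10\right)^{2} = - 20^{2} = \left(-1\right) 400 = -400$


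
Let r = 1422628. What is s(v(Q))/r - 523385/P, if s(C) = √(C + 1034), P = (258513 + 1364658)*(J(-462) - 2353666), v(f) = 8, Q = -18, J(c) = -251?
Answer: 523385/3820809810807 + √1042/1422628 ≈ 2.2827e-5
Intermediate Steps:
P = -3820809810807 (P = (258513 + 1364658)*(-251 - 2353666) = 1623171*(-2353917) = -3820809810807)
s(C) = √(1034 + C)
s(v(Q))/r - 523385/P = √(1034 + 8)/1422628 - 523385/(-3820809810807) = √1042*(1/1422628) - 523385*(-1/3820809810807) = √1042/1422628 + 523385/3820809810807 = 523385/3820809810807 + √1042/1422628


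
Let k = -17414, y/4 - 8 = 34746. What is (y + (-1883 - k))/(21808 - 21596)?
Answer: 154547/212 ≈ 729.00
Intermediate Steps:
y = 139016 (y = 32 + 4*34746 = 32 + 138984 = 139016)
(y + (-1883 - k))/(21808 - 21596) = (139016 + (-1883 - 1*(-17414)))/(21808 - 21596) = (139016 + (-1883 + 17414))/212 = (139016 + 15531)*(1/212) = 154547*(1/212) = 154547/212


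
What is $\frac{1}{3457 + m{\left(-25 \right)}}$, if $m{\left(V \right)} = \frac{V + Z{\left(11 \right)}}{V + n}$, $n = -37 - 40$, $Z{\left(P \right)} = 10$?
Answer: $\frac{34}{117543} \approx 0.00028926$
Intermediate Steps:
$n = -77$ ($n = -37 - 40 = -77$)
$m{\left(V \right)} = \frac{10 + V}{-77 + V}$ ($m{\left(V \right)} = \frac{V + 10}{V - 77} = \frac{10 + V}{-77 + V}$)
$\frac{1}{3457 + m{\left(-25 \right)}} = \frac{1}{3457 + \frac{10 - 25}{-77 - 25}} = \frac{1}{3457 + \frac{1}{-102} \left(-15\right)} = \frac{1}{3457 - - \frac{5}{34}} = \frac{1}{3457 + \frac{5}{34}} = \frac{1}{\frac{117543}{34}} = \frac{34}{117543}$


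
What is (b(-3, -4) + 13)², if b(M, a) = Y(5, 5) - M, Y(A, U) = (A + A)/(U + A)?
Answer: 289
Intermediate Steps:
Y(A, U) = 2*A/(A + U) (Y(A, U) = (2*A)/(A + U) = 2*A/(A + U))
b(M, a) = 1 - M (b(M, a) = 2*5/(5 + 5) - M = 2*5/10 - M = 2*5*(⅒) - M = 1 - M)
(b(-3, -4) + 13)² = ((1 - 1*(-3)) + 13)² = ((1 + 3) + 13)² = (4 + 13)² = 17² = 289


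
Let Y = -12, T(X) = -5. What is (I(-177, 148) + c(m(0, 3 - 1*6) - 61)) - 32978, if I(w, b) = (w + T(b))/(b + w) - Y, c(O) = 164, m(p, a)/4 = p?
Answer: -951076/29 ≈ -32796.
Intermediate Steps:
m(p, a) = 4*p
I(w, b) = 12 + (-5 + w)/(b + w) (I(w, b) = (w - 5)/(b + w) - 1*(-12) = (-5 + w)/(b + w) + 12 = 12 + (-5 + w)/(b + w))
(I(-177, 148) + c(m(0, 3 - 1*6) - 61)) - 32978 = ((-5 + 12*148 + 13*(-177))/(148 - 177) + 164) - 32978 = ((-5 + 1776 - 2301)/(-29) + 164) - 32978 = (-1/29*(-530) + 164) - 32978 = (530/29 + 164) - 32978 = 5286/29 - 32978 = -951076/29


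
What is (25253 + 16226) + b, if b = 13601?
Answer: 55080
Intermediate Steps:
(25253 + 16226) + b = (25253 + 16226) + 13601 = 41479 + 13601 = 55080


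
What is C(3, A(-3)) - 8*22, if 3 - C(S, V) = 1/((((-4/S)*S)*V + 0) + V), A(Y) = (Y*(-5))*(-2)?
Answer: -15571/90 ≈ -173.01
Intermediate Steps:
A(Y) = 10*Y (A(Y) = -5*Y*(-2) = 10*Y)
C(S, V) = 3 + 1/(3*V) (C(S, V) = 3 - 1/((((-4/S)*S)*V + 0) + V) = 3 - 1/((-4*V + 0) + V) = 3 - 1/(-4*V + V) = 3 - 1/((-3*V)) = 3 - (-1)/(3*V) = 3 + 1/(3*V))
C(3, A(-3)) - 8*22 = (3 + 1/(3*((10*(-3))))) - 8*22 = (3 + (1/3)/(-30)) - 176 = (3 + (1/3)*(-1/30)) - 176 = (3 - 1/90) - 176 = 269/90 - 176 = -15571/90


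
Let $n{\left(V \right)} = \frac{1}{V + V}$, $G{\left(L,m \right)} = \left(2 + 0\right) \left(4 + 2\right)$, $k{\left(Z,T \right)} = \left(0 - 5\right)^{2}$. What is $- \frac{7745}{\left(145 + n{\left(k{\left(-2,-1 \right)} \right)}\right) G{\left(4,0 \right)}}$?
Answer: $- \frac{193625}{43506} \approx -4.4505$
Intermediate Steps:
$k{\left(Z,T \right)} = 25$ ($k{\left(Z,T \right)} = \left(-5\right)^{2} = 25$)
$G{\left(L,m \right)} = 12$ ($G{\left(L,m \right)} = 2 \cdot 6 = 12$)
$n{\left(V \right)} = \frac{1}{2 V}$
$- \frac{7745}{\left(145 + n{\left(k{\left(-2,-1 \right)} \right)}\right) G{\left(4,0 \right)}} = - \frac{7745}{\left(145 + \frac{1}{2 \cdot 25}\right) 12} = - \frac{7745}{\left(145 + \frac{1}{2} \cdot \frac{1}{25}\right) 12} = - \frac{7745}{\left(145 + \frac{1}{50}\right) 12} = - \frac{7745}{\frac{7251}{50} \cdot 12} = - \frac{7745}{\frac{43506}{25}} = \left(-7745\right) \frac{25}{43506} = - \frac{193625}{43506}$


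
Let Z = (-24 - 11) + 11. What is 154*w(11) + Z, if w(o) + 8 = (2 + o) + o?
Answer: 2440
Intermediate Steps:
w(o) = -6 + 2*o (w(o) = -8 + ((2 + o) + o) = -8 + (2 + 2*o) = -6 + 2*o)
Z = -24 (Z = -35 + 11 = -24)
154*w(11) + Z = 154*(-6 + 2*11) - 24 = 154*(-6 + 22) - 24 = 154*16 - 24 = 2464 - 24 = 2440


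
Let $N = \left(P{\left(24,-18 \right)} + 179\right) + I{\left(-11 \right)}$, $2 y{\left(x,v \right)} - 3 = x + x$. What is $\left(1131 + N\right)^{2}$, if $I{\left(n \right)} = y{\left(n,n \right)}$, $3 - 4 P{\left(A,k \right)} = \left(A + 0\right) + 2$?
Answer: $\frac{26822041}{16} \approx 1.6764 \cdot 10^{6}$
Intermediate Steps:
$P{\left(A,k \right)} = \frac{1}{4} - \frac{A}{4}$ ($P{\left(A,k \right)} = \frac{3}{4} - \frac{\left(A + 0\right) + 2}{4} = \frac{3}{4} - \frac{A + 2}{4} = \frac{3}{4} - \frac{2 + A}{4} = \frac{3}{4} - \left(\frac{1}{2} + \frac{A}{4}\right) = \frac{1}{4} - \frac{A}{4}$)
$y{\left(x,v \right)} = \frac{3}{2} + x$ ($y{\left(x,v \right)} = \frac{3}{2} + \frac{x + x}{2} = \frac{3}{2} + \frac{2 x}{2} = \frac{3}{2} + x$)
$I{\left(n \right)} = \frac{3}{2} + n$
$N = \frac{655}{4}$ ($N = \left(\left(\frac{1}{4} - 6\right) + 179\right) + \left(\frac{3}{2} - 11\right) = \left(\left(\frac{1}{4} - 6\right) + 179\right) - \frac{19}{2} = \left(- \frac{23}{4} + 179\right) - \frac{19}{2} = \frac{693}{4} - \frac{19}{2} = \frac{655}{4} \approx 163.75$)
$\left(1131 + N\right)^{2} = \left(1131 + \frac{655}{4}\right)^{2} = \left(\frac{5179}{4}\right)^{2} = \frac{26822041}{16}$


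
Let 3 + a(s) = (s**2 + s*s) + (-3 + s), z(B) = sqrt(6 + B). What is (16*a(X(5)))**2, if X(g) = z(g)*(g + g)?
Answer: 1232572416 + 11233280*sqrt(11) ≈ 1.2698e+9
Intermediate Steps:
X(g) = 2*g*sqrt(6 + g) (X(g) = sqrt(6 + g)*(g + g) = sqrt(6 + g)*(2*g) = 2*g*sqrt(6 + g))
a(s) = -6 + s + 2*s**2 (a(s) = -3 + ((s**2 + s*s) + (-3 + s)) = -3 + ((s**2 + s**2) + (-3 + s)) = -3 + (2*s**2 + (-3 + s)) = -3 + (-3 + s + 2*s**2) = -6 + s + 2*s**2)
(16*a(X(5)))**2 = (16*(-6 + 2*5*sqrt(6 + 5) + 2*(2*5*sqrt(6 + 5))**2))**2 = (16*(-6 + 2*5*sqrt(11) + 2*(2*5*sqrt(11))**2))**2 = (16*(-6 + 10*sqrt(11) + 2*(10*sqrt(11))**2))**2 = (16*(-6 + 10*sqrt(11) + 2*1100))**2 = (16*(-6 + 10*sqrt(11) + 2200))**2 = (16*(2194 + 10*sqrt(11)))**2 = (35104 + 160*sqrt(11))**2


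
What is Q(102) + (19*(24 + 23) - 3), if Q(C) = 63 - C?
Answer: 851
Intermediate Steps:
Q(102) + (19*(24 + 23) - 3) = (63 - 1*102) + (19*(24 + 23) - 3) = (63 - 102) + (19*47 - 3) = -39 + (893 - 3) = -39 + 890 = 851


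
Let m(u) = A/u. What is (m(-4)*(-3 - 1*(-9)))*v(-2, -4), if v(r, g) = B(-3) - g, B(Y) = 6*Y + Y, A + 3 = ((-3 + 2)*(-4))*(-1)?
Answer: -357/2 ≈ -178.50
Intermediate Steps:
A = -7 (A = -3 + ((-3 + 2)*(-4))*(-1) = -3 - 1*(-4)*(-1) = -3 + 4*(-1) = -3 - 4 = -7)
m(u) = -7/u
B(Y) = 7*Y
v(r, g) = -21 - g (v(r, g) = 7*(-3) - g = -21 - g)
(m(-4)*(-3 - 1*(-9)))*v(-2, -4) = ((-7/(-4))*(-3 - 1*(-9)))*(-21 - 1*(-4)) = ((-7*(-¼))*(-3 + 9))*(-21 + 4) = ((7/4)*6)*(-17) = (21/2)*(-17) = -357/2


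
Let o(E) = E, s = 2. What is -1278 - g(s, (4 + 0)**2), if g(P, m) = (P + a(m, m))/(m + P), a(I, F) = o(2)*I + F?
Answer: -11527/9 ≈ -1280.8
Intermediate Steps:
a(I, F) = F + 2*I (a(I, F) = 2*I + F = F + 2*I)
g(P, m) = (P + 3*m)/(P + m) (g(P, m) = (P + (m + 2*m))/(m + P) = (P + 3*m)/(P + m))
-1278 - g(s, (4 + 0)**2) = -1278 - (2 + 3*(4 + 0)**2)/(2 + (4 + 0)**2) = -1278 - (2 + 3*4**2)/(2 + 4**2) = -1278 - (2 + 3*16)/(2 + 16) = -1278 - (2 + 48)/18 = -1278 - 50/18 = -1278 - 1*25/9 = -1278 - 25/9 = -11527/9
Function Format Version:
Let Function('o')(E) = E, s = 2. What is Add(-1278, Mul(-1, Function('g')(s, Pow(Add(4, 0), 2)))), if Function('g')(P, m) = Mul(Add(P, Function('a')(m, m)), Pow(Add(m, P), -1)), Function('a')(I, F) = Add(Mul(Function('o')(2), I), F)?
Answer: Rational(-11527, 9) ≈ -1280.8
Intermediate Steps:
Function('a')(I, F) = Add(F, Mul(2, I)) (Function('a')(I, F) = Add(Mul(2, I), F) = Add(F, Mul(2, I)))
Function('g')(P, m) = Mul(Pow(Add(P, m), -1), Add(P, Mul(3, m))) (Function('g')(P, m) = Mul(Add(P, Add(m, Mul(2, m))), Pow(Add(m, P), -1)) = Mul(Add(P, Mul(3, m)), Pow(Add(P, m), -1)) = Mul(Pow(Add(P, m), -1), Add(P, Mul(3, m))))
Add(-1278, Mul(-1, Function('g')(s, Pow(Add(4, 0), 2)))) = Add(-1278, Mul(-1, Mul(Pow(Add(2, Pow(Add(4, 0), 2)), -1), Add(2, Mul(3, Pow(Add(4, 0), 2)))))) = Add(-1278, Mul(-1, Mul(Pow(Add(2, Pow(4, 2)), -1), Add(2, Mul(3, Pow(4, 2)))))) = Add(-1278, Mul(-1, Mul(Pow(Add(2, 16), -1), Add(2, Mul(3, 16))))) = Add(-1278, Mul(-1, Mul(Pow(18, -1), Add(2, 48)))) = Add(-1278, Mul(-1, Mul(Rational(1, 18), 50))) = Add(-1278, Mul(-1, Rational(25, 9))) = Add(-1278, Rational(-25, 9)) = Rational(-11527, 9)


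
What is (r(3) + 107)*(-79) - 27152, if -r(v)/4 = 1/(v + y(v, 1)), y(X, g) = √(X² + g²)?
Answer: -36553 + 316*√10 ≈ -35554.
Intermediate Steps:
r(v) = -4/(v + √(1 + v²)) (r(v) = -4/(v + √(v² + 1²)) = -4/(v + √(v² + 1)) = -4/(v + √(1 + v²)))
(r(3) + 107)*(-79) - 27152 = (-4/(3 + √(1 + 3²)) + 107)*(-79) - 27152 = (-4/(3 + √(1 + 9)) + 107)*(-79) - 27152 = (-4/(3 + √10) + 107)*(-79) - 27152 = (107 - 4/(3 + √10))*(-79) - 27152 = (-8453 + 316/(3 + √10)) - 27152 = -35605 + 316/(3 + √10)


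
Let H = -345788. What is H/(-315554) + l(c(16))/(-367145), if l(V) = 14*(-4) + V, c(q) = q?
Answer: 12696695742/11585407333 ≈ 1.0959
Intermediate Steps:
l(V) = -56 + V
H/(-315554) + l(c(16))/(-367145) = -345788/(-315554) + (-56 + 16)/(-367145) = -345788*(-1/315554) - 40*(-1/367145) = 172894/157777 + 8/73429 = 12696695742/11585407333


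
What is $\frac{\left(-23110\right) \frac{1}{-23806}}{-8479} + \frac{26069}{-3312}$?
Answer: $- \frac{2631066094213}{334265378544} \approx -7.8712$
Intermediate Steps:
$\frac{\left(-23110\right) \frac{1}{-23806}}{-8479} + \frac{26069}{-3312} = \left(-23110\right) \left(- \frac{1}{23806}\right) \left(- \frac{1}{8479}\right) + 26069 \left(- \frac{1}{3312}\right) = \frac{11555}{11903} \left(- \frac{1}{8479}\right) - \frac{26069}{3312} = - \frac{11555}{100925537} - \frac{26069}{3312} = - \frac{2631066094213}{334265378544}$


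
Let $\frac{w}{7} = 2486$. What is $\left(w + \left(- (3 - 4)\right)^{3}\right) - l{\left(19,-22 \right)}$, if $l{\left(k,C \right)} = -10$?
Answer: $17413$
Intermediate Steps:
$w = 17402$ ($w = 7 \cdot 2486 = 17402$)
$\left(w + \left(- (3 - 4)\right)^{3}\right) - l{\left(19,-22 \right)} = \left(17402 + \left(- (3 - 4)\right)^{3}\right) - -10 = \left(17402 + \left(\left(-1\right) \left(-1\right)\right)^{3}\right) + 10 = \left(17402 + 1^{3}\right) + 10 = \left(17402 + 1\right) + 10 = 17403 + 10 = 17413$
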